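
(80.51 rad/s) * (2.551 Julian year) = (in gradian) 4.126e+11. Check: 80.51 rad/s is already in rad/s. 1 Julian year = 31557600 s, so 2.551 Julian year = 2.551 * 31557600 = 80503438 s. Combine: 80.51 rad/s * 80503438 s = 6.4813318e+09 rad. 1 gradian = 0.015707963 rad, so 6.4813318e+09 rad = 6.4813318e+09 / 0.015707963 = 4.126144e+11 gradian ≈ 4.126e+11 gradian (4 s.f.).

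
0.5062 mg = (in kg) 5.062e-07. Check: 1 mg = 1e-06 kg, so 0.5062 mg = 0.5062 * 1e-06 = 5.062e-07 kg. Result: 5.062e-07 kg.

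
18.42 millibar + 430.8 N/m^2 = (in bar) 0.02273. Check: 1 millibar = 100 Pa, so 18.42 millibar = 18.42 * 100 = 1842 Pa. 430.8 N/m^2 = 430.8 Pa. Sum: 1842 + 430.8 = 2272.8 Pa. 1 bar = 100000 Pa, so 2272.8 Pa = 2272.8 / 100000 = 0.022728 bar ≈ 0.02273 bar (4 s.f.).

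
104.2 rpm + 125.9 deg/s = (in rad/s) 13.11. Check: 1 rpm = 0.10471976 rad/s, so 104.2 rpm = 104.2 * 0.10471976 = 10.911798 rad/s. 1 deg/s = 0.017453293 rad/s, so 125.9 deg/s = 125.9 * 0.017453293 = 2.1973695 rad/s. Sum: 10.911798 + 2.1973695 = 13.109168 rad/s. Result: 13.109168 rad/s ≈ 13.11 rad/s (4 s.f.).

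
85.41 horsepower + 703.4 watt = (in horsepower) 1 horsepower = 745.69987 W, so 85.41 horsepower = 85.41 * 745.69987 = 63690.226 W. 703.4 watt = 703.4 W. Sum: 63690.226 + 703.4 = 64393.626 W. 1 horsepower = 745.69987 W, so 64393.626 W = 64393.626 / 745.69987 = 86.353275 horsepower ≈ 86.35 horsepower (4 s.f.). Final answer: 86.35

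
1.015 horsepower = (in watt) 1 horsepower = 745.69987 W, so 1.015 horsepower = 1.015 * 745.69987 = 756.88537 W. 756.88537 W = 756.88537 watt ≈ 756.9 watt (4 s.f.). Final answer: 756.9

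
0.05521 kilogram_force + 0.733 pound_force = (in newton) 3.802. Check: 1 kilogram_force = 9.80665 N, so 0.05521 kilogram_force = 0.05521 * 9.80665 = 0.54142515 N. 1 pound_force = 4.4482216 N, so 0.733 pound_force = 0.733 * 4.4482216 = 3.2605464 N. Sum: 0.54142515 + 3.2605464 = 3.8019716 N. 3.8019716 N = 3.8019716 newton ≈ 3.802 newton (4 s.f.).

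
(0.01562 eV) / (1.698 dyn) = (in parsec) 1 eV = 1.6021766e-19 J, so 0.01562 eV = 0.01562 * 1.6021766e-19 = 2.5025999e-21 J. 1 dyn = 1e-05 N, so 1.698 dyn = 1.698 * 1e-05 = 1.698e-05 N. Combine: 2.5025999e-21 J / 1.698e-05 N = 1.4738515e-16 m. 1 parsec = 3.0856776e+16 m, so 1.4738515e-16 m = 1.4738515e-16 / 3.0856776e+16 = 4.7764275e-33 parsec ≈ 4.776e-33 parsec (4 s.f.). Final answer: 4.776e-33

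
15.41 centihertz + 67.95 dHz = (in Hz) 6.949. Check: 1 centihertz = 0.01 Hz, so 15.41 centihertz = 15.41 * 0.01 = 0.1541 Hz. 1 dHz = 0.1 Hz, so 67.95 dHz = 67.95 * 0.1 = 6.795 Hz. Sum: 0.1541 + 6.795 = 6.9491 Hz. Result: 6.9491 Hz ≈ 6.949 Hz (4 s.f.).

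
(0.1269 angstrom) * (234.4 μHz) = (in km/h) 1.071e-14. Check: 1 angstrom = 1e-10 m, so 0.1269 angstrom = 0.1269 * 1e-10 = 1.269e-11 m. 1 μHz = 1e-06 Hz, so 234.4 μHz = 234.4 * 1e-06 = 0.0002344 Hz. Combine: 1.269e-11 m * 0.0002344 Hz = 2.974536e-15 m/s. 1 km/h = 0.27777778 m/s, so 2.974536e-15 m/s = 2.974536e-15 / 0.27777778 = 1.070833e-14 km/h ≈ 1.071e-14 km/h (4 s.f.).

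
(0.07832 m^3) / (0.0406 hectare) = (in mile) 1.199e-07. Check: 0.07832 m^3 is already in m^3. 1 hectare = 10000 m^2, so 0.0406 hectare = 0.0406 * 10000 = 406 m^2. Combine: 0.07832 m^3 / 406 m^2 = 0.0001929064 m. 1 mile = 1609.344 m, so 0.0001929064 m = 0.0001929064 / 1609.344 = 1.1986648e-07 mile ≈ 1.199e-07 mile (4 s.f.).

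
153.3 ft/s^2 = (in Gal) 1 ft/s^2 = 0.3048 m/s^2, so 153.3 ft/s^2 = 153.3 * 0.3048 = 46.72584 m/s^2. 1 Gal = 0.01 m/s^2, so 46.72584 m/s^2 = 46.72584 / 0.01 = 4672.584 Gal ≈ 4673 Gal (4 s.f.). Final answer: 4673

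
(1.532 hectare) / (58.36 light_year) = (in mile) 1.724e-17. Check: 1 hectare = 10000 m^2, so 1.532 hectare = 1.532 * 10000 = 15320 m^2. 1 light_year = 9.4607305e+15 m, so 58.36 light_year = 58.36 * 9.4607305e+15 = 5.5212823e+17 m. Combine: 15320 m^2 / 5.5212823e+17 m = 2.7747177e-14 m. 1 mile = 1609.344 m, so 2.7747177e-14 m = 2.7747177e-14 / 1609.344 = 1.7241297e-17 mile ≈ 1.724e-17 mile (4 s.f.).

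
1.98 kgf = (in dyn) 1.942e+06. Check: 1 kgf = 9.80665 N, so 1.98 kgf = 1.98 * 9.80665 = 19.417167 N. 1 dyn = 1e-05 N, so 19.417167 N = 19.417167 / 1e-05 = 1941716.7 dyn ≈ 1.942e+06 dyn (4 s.f.).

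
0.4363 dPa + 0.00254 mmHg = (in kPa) 0.0003823. Check: 1 dPa = 0.1 Pa, so 0.4363 dPa = 0.4363 * 0.1 = 0.04363 Pa. 1 mmHg = 133.32237 Pa, so 0.00254 mmHg = 0.00254 * 133.32237 = 0.33863882 Pa. Sum: 0.04363 + 0.33863882 = 0.38226882 Pa. 1 kPa = 1000 Pa, so 0.38226882 Pa = 0.38226882 / 1000 = 0.00038226882 kPa ≈ 0.0003823 kPa (4 s.f.).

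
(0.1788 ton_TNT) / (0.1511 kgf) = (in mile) 1 ton_TNT = 4.184e+09 J, so 0.1788 ton_TNT = 0.1788 * 4.184e+09 = 7.480992e+08 J. 1 kgf = 9.80665 N, so 0.1511 kgf = 0.1511 * 9.80665 = 1.4817848 N. Combine: 7.480992e+08 J / 1.4817848 N = 5.0486359e+08 m. 1 mile = 1609.344 m, so 5.0486359e+08 m = 5.0486359e+08 / 1609.344 = 313707.69 mile ≈ 3.137e+05 mile (4 s.f.). Final answer: 3.137e+05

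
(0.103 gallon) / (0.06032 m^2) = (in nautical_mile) 3.49e-06. Check: 1 gallon = 0.0037854118 m^3, so 0.103 gallon = 0.103 * 0.0037854118 = 0.00038989741 m^3. 0.06032 m^2 is already in m^2. Combine: 0.00038989741 m^3 / 0.06032 m^2 = 0.0064638165 m. 1 nautical_mile = 1852 m, so 0.0064638165 m = 0.0064638165 / 1852 = 3.4901817e-06 nautical_mile ≈ 3.49e-06 nautical_mile (4 s.f.).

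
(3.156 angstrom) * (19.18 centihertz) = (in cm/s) 6.053e-09. Check: 1 angstrom = 1e-10 m, so 3.156 angstrom = 3.156 * 1e-10 = 3.156e-10 m. 1 centihertz = 0.01 Hz, so 19.18 centihertz = 19.18 * 0.01 = 0.1918 Hz. Combine: 3.156e-10 m * 0.1918 Hz = 6.053208e-11 m/s. 1 cm/s = 0.01 m/s, so 6.053208e-11 m/s = 6.053208e-11 / 0.01 = 6.053208e-09 cm/s ≈ 6.053e-09 cm/s (4 s.f.).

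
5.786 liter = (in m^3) 1 liter = 0.001 m^3, so 5.786 liter = 5.786 * 0.001 = 0.005786 m^3. Result: 0.005786 m^3. Final answer: 0.005786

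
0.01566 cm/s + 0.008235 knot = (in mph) 1 cm/s = 0.01 m/s, so 0.01566 cm/s = 0.01566 * 0.01 = 0.0001566 m/s. 1 knot = 0.51444444 m/s, so 0.008235 knot = 0.008235 * 0.51444444 = 0.00423645 m/s. Sum: 0.0001566 + 0.00423645 = 0.00439305 m/s. 1 mph = 0.44704 m/s, so 0.00439305 m/s = 0.00439305 / 0.44704 = 0.009826973 mph ≈ 0.009827 mph (4 s.f.). Final answer: 0.009827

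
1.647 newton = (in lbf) 0.3703. Check: 1.647 newton = 1.647 N. 1 lbf = 4.4482216 N, so 1.647 N = 1.647 / 4.4482216 = 0.37026033 lbf ≈ 0.3703 lbf (4 s.f.).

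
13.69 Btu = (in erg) 1.444e+11. Check: 1 Btu = 1055.0559 J, so 13.69 Btu = 13.69 * 1055.0559 = 14443.715 J. 1 erg = 1e-07 J, so 14443.715 J = 14443.715 / 1e-07 = 1.4443715e+11 erg ≈ 1.444e+11 erg (4 s.f.).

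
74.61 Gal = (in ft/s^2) 2.448. Check: 1 Gal = 0.01 m/s^2, so 74.61 Gal = 74.61 * 0.01 = 0.7461 m/s^2. 1 ft/s^2 = 0.3048 m/s^2, so 0.7461 m/s^2 = 0.7461 / 0.3048 = 2.4478346 ft/s^2 ≈ 2.448 ft/s^2 (4 s.f.).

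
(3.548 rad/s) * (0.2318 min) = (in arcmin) 1.696e+05. Check: 3.548 rad/s is already in rad/s. 1 min = 60 s, so 0.2318 min = 0.2318 * 60 = 13.908 s. Combine: 3.548 rad/s * 13.908 s = 49.345584 rad. 1 arcmin = 0.00029088821 rad, so 49.345584 rad = 49.345584 / 0.00029088821 = 169637.62 arcmin ≈ 1.696e+05 arcmin (4 s.f.).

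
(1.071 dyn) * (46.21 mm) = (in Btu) 4.691e-10. Check: 1 dyn = 1e-05 N, so 1.071 dyn = 1.071 * 1e-05 = 1.071e-05 N. 1 mm = 0.001 m, so 46.21 mm = 46.21 * 0.001 = 0.04621 m. Combine: 1.071e-05 N * 0.04621 m = 4.949091e-07 J. 1 Btu = 1055.0559 J, so 4.949091e-07 J = 4.949091e-07 / 1055.0559 = 4.6908332e-10 Btu ≈ 4.691e-10 Btu (4 s.f.).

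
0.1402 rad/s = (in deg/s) 8.033. Check: 1 deg/s = 0.017453293 rad/s, so 0.1402 rad/s = 0.1402 / 0.017453293 = 8.0328683 deg/s ≈ 8.033 deg/s (4 s.f.).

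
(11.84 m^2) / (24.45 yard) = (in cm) 52.96. Check: 11.84 m^2 is already in m^2. 1 yard = 0.9144 m, so 24.45 yard = 24.45 * 0.9144 = 22.35708 m. Combine: 11.84 m^2 / 22.35708 m = 0.52958615 m. 1 cm = 0.01 m, so 0.52958615 m = 0.52958615 / 0.01 = 52.958615 cm ≈ 52.96 cm (4 s.f.).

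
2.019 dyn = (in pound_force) 4.539e-06. Check: 1 dyn = 1e-05 N, so 2.019 dyn = 2.019 * 1e-05 = 2.019e-05 N. 1 pound_force = 4.4482216 N, so 2.019e-05 N = 2.019e-05 / 4.4482216 = 4.5388926e-06 pound_force ≈ 4.539e-06 pound_force (4 s.f.).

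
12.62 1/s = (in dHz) 12.62 1/s = 12.62 Hz. 1 dHz = 0.1 Hz, so 12.62 Hz = 12.62 / 0.1 = 126.2 dHz. Final answer: 126.2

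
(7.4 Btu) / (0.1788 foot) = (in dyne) 1 Btu = 1055.0559 J, so 7.4 Btu = 7.4 * 1055.0559 = 7807.4133 J. 1 foot = 0.3048 m, so 0.1788 foot = 0.1788 * 0.3048 = 0.05449824 m. Combine: 7807.4133 J / 0.05449824 m = 143259.92 N. 1 dyne = 1e-05 N, so 143259.92 N = 143259.92 / 1e-05 = 1.4325992e+10 dyne ≈ 1.433e+10 dyne (4 s.f.). Final answer: 1.433e+10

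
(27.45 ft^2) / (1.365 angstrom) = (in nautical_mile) 1 ft^2 = 0.09290304 m^2, so 27.45 ft^2 = 27.45 * 0.09290304 = 2.5501884 m^2. 1 angstrom = 1e-10 m, so 1.365 angstrom = 1.365 * 1e-10 = 1.365e-10 m. Combine: 2.5501884 m^2 / 1.365e-10 m = 1.8682699e+10 m. 1 nautical_mile = 1852 m, so 1.8682699e+10 m = 1.8682699e+10 / 1852 = 10087851 nautical_mile ≈ 1.009e+07 nautical_mile (4 s.f.). Final answer: 1.009e+07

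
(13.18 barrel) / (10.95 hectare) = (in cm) 1 barrel = 0.15898729 m^3, so 13.18 barrel = 13.18 * 0.15898729 = 2.0954525 m^3. 1 hectare = 10000 m^2, so 10.95 hectare = 10.95 * 10000 = 109500 m^2. Combine: 2.0954525 m^3 / 109500 m^2 = 1.9136553e-05 m. 1 cm = 0.01 m, so 1.9136553e-05 m = 1.9136553e-05 / 0.01 = 0.0019136553 cm ≈ 0.001914 cm (4 s.f.). Final answer: 0.001914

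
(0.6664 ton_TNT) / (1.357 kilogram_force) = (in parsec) 1 ton_TNT = 4.184e+09 J, so 0.6664 ton_TNT = 0.6664 * 4.184e+09 = 2.7882176e+09 J. 1 kilogram_force = 9.80665 N, so 1.357 kilogram_force = 1.357 * 9.80665 = 13.307624 N. Combine: 2.7882176e+09 J / 13.307624 N = 2.0952032e+08 m. 1 parsec = 3.0856776e+16 m, so 2.0952032e+08 m = 2.0952032e+08 / 3.0856776e+16 = 6.790091e-09 parsec ≈ 6.79e-09 parsec (4 s.f.). Final answer: 6.79e-09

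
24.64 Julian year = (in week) 1286. Check: 1 Julian year = 31557600 s, so 24.64 Julian year = 24.64 * 31557600 = 7.7757926e+08 s. 1 week = 604800 s, so 7.7757926e+08 s = 7.7757926e+08 / 604800 = 1285.68 week ≈ 1286 week (4 s.f.).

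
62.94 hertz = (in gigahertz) 62.94 hertz = 62.94 Hz. 1 gigahertz = 1e+09 Hz, so 62.94 Hz = 62.94 / 1e+09 = 6.294e-08 gigahertz. Final answer: 6.294e-08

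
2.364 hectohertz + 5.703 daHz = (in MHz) 1 hectohertz = 100 Hz, so 2.364 hectohertz = 2.364 * 100 = 236.4 Hz. 1 daHz = 10 Hz, so 5.703 daHz = 5.703 * 10 = 57.03 Hz. Sum: 236.4 + 57.03 = 293.43 Hz. 1 MHz = 1000000 Hz, so 293.43 Hz = 293.43 / 1000000 = 0.00029343 MHz ≈ 0.0002934 MHz (4 s.f.). Final answer: 0.0002934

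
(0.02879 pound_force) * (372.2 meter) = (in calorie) 1 pound_force = 4.4482216 N, so 0.02879 pound_force = 0.02879 * 4.4482216 = 0.1280643 N. 372.2 meter = 372.2 m. Combine: 0.1280643 N * 372.2 m = 47.665533 J. 1 calorie = 4.184 J, so 47.665533 J = 47.665533 / 4.184 = 11.392336 calorie ≈ 11.39 calorie (4 s.f.). Final answer: 11.39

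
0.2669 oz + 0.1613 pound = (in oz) 1 oz = 0.028349523 kg, so 0.2669 oz = 0.2669 * 0.028349523 = 0.0075664877 kg. 1 pound = 0.45359237 kg, so 0.1613 pound = 0.1613 * 0.45359237 = 0.073164449 kg. Sum: 0.0075664877 + 0.073164449 = 0.080730937 kg. 1 oz = 0.028349523 kg, so 0.080730937 kg = 0.080730937 / 0.028349523 = 2.8477 oz ≈ 2.848 oz (4 s.f.). Final answer: 2.848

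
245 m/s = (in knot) 476.2. Check: 1 knot = 0.51444444 m/s, so 245 m/s = 245 / 0.51444444 = 476.2419 knot ≈ 476.2 knot (4 s.f.).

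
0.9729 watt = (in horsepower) 0.9729 watt = 0.9729 W. 1 horsepower = 745.69987 W, so 0.9729 W = 0.9729 / 745.69987 = 0.0013046804 horsepower ≈ 0.001305 horsepower (4 s.f.). Final answer: 0.001305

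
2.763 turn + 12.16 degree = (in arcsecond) 1 turn = 6.2831853 rad, so 2.763 turn = 2.763 * 6.2831853 = 17.360441 rad. 1 degree = 0.017453293 rad, so 12.16 degree = 12.16 * 0.017453293 = 0.21223204 rad. Sum: 17.360441 + 0.21223204 = 17.572673 rad. 1 arcsecond = 4.8481368e-06 rad, so 17.572673 rad = 17.572673 / 4.8481368e-06 = 3624624 arcsecond ≈ 3.625e+06 arcsecond (4 s.f.). Final answer: 3.625e+06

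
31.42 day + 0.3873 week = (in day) 34.13. Check: 1 day = 86400 s, so 31.42 day = 31.42 * 86400 = 2714688 s. 1 week = 604800 s, so 0.3873 week = 0.3873 * 604800 = 234239.04 s. Sum: 2714688 + 234239.04 = 2948927 s. 1 day = 86400 s, so 2948927 s = 2948927 / 86400 = 34.1311 day ≈ 34.13 day (4 s.f.).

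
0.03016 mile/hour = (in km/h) 1 mile/hour = 0.44704 m/s, so 0.03016 mile/hour = 0.03016 * 0.44704 = 0.013482726 m/s. 1 km/h = 0.27777778 m/s, so 0.013482726 m/s = 0.013482726 / 0.27777778 = 0.048537815 km/h ≈ 0.04854 km/h (4 s.f.). Final answer: 0.04854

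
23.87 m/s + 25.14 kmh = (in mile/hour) 23.87 m/s is already in m/s. 1 kmh = 0.27777778 m/s, so 25.14 kmh = 25.14 * 0.27777778 = 6.9833333 m/s. Sum: 23.87 + 6.9833333 = 30.853333 m/s. 1 mile/hour = 0.44704 m/s, so 30.853333 m/s = 30.853333 / 0.44704 = 69.016941 mile/hour ≈ 69.02 mile/hour (4 s.f.). Final answer: 69.02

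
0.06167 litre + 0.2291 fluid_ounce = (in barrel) 1 litre = 0.001 m^3, so 0.06167 litre = 0.06167 * 0.001 = 6.167e-05 m^3. 1 fluid_ounce = 2.957353e-05 m^3, so 0.2291 fluid_ounce = 0.2291 * 2.957353e-05 = 6.7752956e-06 m^3. Sum: 6.167e-05 + 6.7752956e-06 = 6.8445296e-05 m^3. 1 barrel = 0.15898729 m^3, so 6.8445296e-05 m^3 = 6.8445296e-05 / 0.15898729 = 0.00043050796 barrel ≈ 0.0004305 barrel (4 s.f.). Final answer: 0.0004305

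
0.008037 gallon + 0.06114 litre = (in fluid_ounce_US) 3.096. Check: 1 gallon = 0.0037854118 m^3, so 0.008037 gallon = 0.008037 * 0.0037854118 = 3.0423355e-05 m^3. 1 litre = 0.001 m^3, so 0.06114 litre = 0.06114 * 0.001 = 6.114e-05 m^3. Sum: 3.0423355e-05 + 6.114e-05 = 9.1563355e-05 m^3. 1 fluid_ounce_US = 2.957353e-05 m^3, so 9.1563355e-05 m^3 = 9.1563355e-05 / 2.957353e-05 = 3.0961253 fluid_ounce_US ≈ 3.096 fluid_ounce_US (4 s.f.).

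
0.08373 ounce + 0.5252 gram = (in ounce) 1 ounce = 0.028349523 kg, so 0.08373 ounce = 0.08373 * 0.028349523 = 0.0023737056 kg. 1 gram = 0.001 kg, so 0.5252 gram = 0.5252 * 0.001 = 0.0005252 kg. Sum: 0.0023737056 + 0.0005252 = 0.0028989056 kg. 1 ounce = 0.028349523 kg, so 0.0028989056 kg = 0.0028989056 / 0.028349523 = 0.10225588 ounce ≈ 0.1023 ounce (4 s.f.). Final answer: 0.1023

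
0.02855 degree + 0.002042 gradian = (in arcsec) 109.4. Check: 1 degree = 0.017453293 rad, so 0.02855 degree = 0.02855 * 0.017453293 = 0.0004982915 rad. 1 gradian = 0.015707963 rad, so 0.002042 gradian = 0.002042 * 0.015707963 = 3.2075661e-05 rad. Sum: 0.0004982915 + 3.2075661e-05 = 0.00053036716 rad. 1 arcsec = 4.8481368e-06 rad, so 0.00053036716 rad = 0.00053036716 / 4.8481368e-06 = 109.39608 arcsec ≈ 109.4 arcsec (4 s.f.).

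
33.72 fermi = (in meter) 1 fermi = 1e-15 m, so 33.72 fermi = 33.72 * 1e-15 = 3.372e-14 m. 3.372e-14 m = 3.372e-14 meter. Final answer: 3.372e-14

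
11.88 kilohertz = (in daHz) 1 kilohertz = 1000 Hz, so 11.88 kilohertz = 11.88 * 1000 = 11880 Hz. 1 daHz = 10 Hz, so 11880 Hz = 11880 / 10 = 1188 daHz. Final answer: 1188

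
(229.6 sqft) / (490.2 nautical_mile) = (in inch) 0.000925. Check: 1 sqft = 0.09290304 m^2, so 229.6 sqft = 229.6 * 0.09290304 = 21.330538 m^2. 1 nautical_mile = 1852 m, so 490.2 nautical_mile = 490.2 * 1852 = 907850.4 m. Combine: 21.330538 m^2 / 907850.4 m = 2.3495653e-05 m. 1 inch = 0.0254 m, so 2.3495653e-05 m = 2.3495653e-05 / 0.0254 = 0.00092502571 inch ≈ 0.000925 inch (4 s.f.).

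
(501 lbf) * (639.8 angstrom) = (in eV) 1 lbf = 4.4482216 N, so 501 lbf = 501 * 4.4482216 = 2228.559 N. 1 angstrom = 1e-10 m, so 639.8 angstrom = 639.8 * 1e-10 = 6.398e-08 m. Combine: 2228.559 N * 6.398e-08 m = 0.00014258321 J. 1 eV = 1.6021766e-19 J, so 0.00014258321 J = 0.00014258321 / 1.6021766e-19 = 8.8993438e+14 eV ≈ 8.899e+14 eV (4 s.f.). Final answer: 8.899e+14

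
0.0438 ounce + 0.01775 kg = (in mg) 1.899e+04. Check: 1 ounce = 0.028349523 kg, so 0.0438 ounce = 0.0438 * 0.028349523 = 0.0012417091 kg. 0.01775 kg is already in kg. Sum: 0.0012417091 + 0.01775 = 0.018991709 kg. 1 mg = 1e-06 kg, so 0.018991709 kg = 0.018991709 / 1e-06 = 18991.709 mg ≈ 1.899e+04 mg (4 s.f.).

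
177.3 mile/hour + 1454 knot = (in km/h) 2978. Check: 1 mile/hour = 0.44704 m/s, so 177.3 mile/hour = 177.3 * 0.44704 = 79.260192 m/s. 1 knot = 0.51444444 m/s, so 1454 knot = 1454 * 0.51444444 = 748.00222 m/s. Sum: 79.260192 + 748.00222 = 827.26241 m/s. 1 km/h = 0.27777778 m/s, so 827.26241 m/s = 827.26241 / 0.27777778 = 2978.1447 km/h ≈ 2978 km/h (4 s.f.).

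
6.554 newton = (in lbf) 1.473. Check: 6.554 newton = 6.554 N. 1 lbf = 4.4482216 N, so 6.554 N = 6.554 / 4.4482216 = 1.4733978 lbf ≈ 1.473 lbf (4 s.f.).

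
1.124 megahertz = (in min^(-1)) 1 megahertz = 1000000 Hz, so 1.124 megahertz = 1.124 * 1000000 = 1124000 Hz. 1 min^(-1) = 0.016666667 Hz, so 1124000 Hz = 1124000 / 0.016666667 = 67440000 min^(-1) ≈ 6.744e+07 min^(-1) (4 s.f.). Final answer: 6.744e+07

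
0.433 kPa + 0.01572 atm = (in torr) 1 kPa = 1000 Pa, so 0.433 kPa = 0.433 * 1000 = 433 Pa. 1 atm = 101325 Pa, so 0.01572 atm = 0.01572 * 101325 = 1592.829 Pa. Sum: 433 + 1592.829 = 2025.829 Pa. 1 torr = 133.32237 Pa, so 2025.829 Pa = 2025.829 / 133.32237 = 15.194967 torr ≈ 15.19 torr (4 s.f.). Final answer: 15.19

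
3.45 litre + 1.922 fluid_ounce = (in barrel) 0.02206. Check: 1 litre = 0.001 m^3, so 3.45 litre = 3.45 * 0.001 = 0.00345 m^3. 1 fluid_ounce = 2.957353e-05 m^3, so 1.922 fluid_ounce = 1.922 * 2.957353e-05 = 5.6840324e-05 m^3. Sum: 0.00345 + 5.6840324e-05 = 0.0035068403 m^3. 1 barrel = 0.15898729 m^3, so 0.0035068403 m^3 = 0.0035068403 / 0.15898729 = 0.022057362 barrel ≈ 0.02206 barrel (4 s.f.).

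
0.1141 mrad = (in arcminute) 1 mrad = 0.001 rad, so 0.1141 mrad = 0.1141 * 0.001 = 0.0001141 rad. 1 arcminute = 0.00029088821 rad, so 0.0001141 rad = 0.0001141 / 0.00029088821 = 0.39224691 arcminute ≈ 0.3922 arcminute (4 s.f.). Final answer: 0.3922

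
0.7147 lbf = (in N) 1 lbf = 4.4482216 N, so 0.7147 lbf = 0.7147 * 4.4482216 = 3.179144 N. Result: 3.179144 N ≈ 3.179 N (4 s.f.). Final answer: 3.179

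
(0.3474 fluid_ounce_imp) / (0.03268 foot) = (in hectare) 9.909e-08. Check: 1 fluid_ounce_imp = 2.8413063e-05 m^3, so 0.3474 fluid_ounce_imp = 0.3474 * 2.8413063e-05 = 9.8706979e-06 m^3. 1 foot = 0.3048 m, so 0.03268 foot = 0.03268 * 0.3048 = 0.009960864 m. Combine: 9.8706979e-06 m^3 / 0.009960864 m = 0.00099094797 m^2. 1 hectare = 10000 m^2, so 0.00099094797 m^2 = 0.00099094797 / 10000 = 9.9094797e-08 hectare ≈ 9.909e-08 hectare (4 s.f.).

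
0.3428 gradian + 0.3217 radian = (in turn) 0.05206. Check: 1 gradian = 0.015707963 rad, so 0.3428 gradian = 0.3428 * 0.015707963 = 0.0053846898 rad. 0.3217 radian = 0.3217 rad. Sum: 0.0053846898 + 0.3217 = 0.32708469 rad. 1 turn = 6.2831853 rad, so 0.32708469 rad = 0.32708469 / 6.2831853 = 0.052057145 turn ≈ 0.05206 turn (4 s.f.).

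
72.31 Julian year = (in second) 1 Julian year = 31557600 s, so 72.31 Julian year = 72.31 * 31557600 = 2.2819301e+09 s. 2.2819301e+09 s = 2.2819301e+09 second ≈ 2.282e+09 second (4 s.f.). Final answer: 2.282e+09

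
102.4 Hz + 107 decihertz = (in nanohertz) 102.4 Hz is already in Hz. 1 decihertz = 0.1 Hz, so 107 decihertz = 107 * 0.1 = 10.7 Hz. Sum: 102.4 + 10.7 = 113.1 Hz. 1 nanohertz = 1e-09 Hz, so 113.1 Hz = 113.1 / 1e-09 = 1.131e+11 nanohertz. Final answer: 1.131e+11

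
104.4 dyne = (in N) 1 dyne = 1e-05 N, so 104.4 dyne = 104.4 * 1e-05 = 0.001044 N. Result: 0.001044 N. Final answer: 0.001044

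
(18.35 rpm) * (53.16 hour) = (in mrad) 1 rpm = 0.10471976 rad/s, so 18.35 rpm = 18.35 * 0.10471976 = 1.9216075 rad/s. 1 hour = 3600 s, so 53.16 hour = 53.16 * 3600 = 191376 s. Combine: 1.9216075 rad/s * 191376 s = 367749.56 rad. 1 mrad = 0.001 rad, so 367749.56 rad = 367749.56 / 0.001 = 3.6774956e+08 mrad ≈ 3.677e+08 mrad (4 s.f.). Final answer: 3.677e+08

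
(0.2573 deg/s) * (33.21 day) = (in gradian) 1 deg/s = 0.017453293 rad/s, so 0.2573 deg/s = 0.2573 * 0.017453293 = 0.0044907322 rad/s. 1 day = 86400 s, so 33.21 day = 33.21 * 86400 = 2869344 s. Combine: 0.0044907322 rad/s * 2869344 s = 12885.455 rad. 1 gradian = 0.015707963 rad, so 12885.455 rad = 12885.455 / 0.015707963 = 820313.57 gradian ≈ 8.203e+05 gradian (4 s.f.). Final answer: 8.203e+05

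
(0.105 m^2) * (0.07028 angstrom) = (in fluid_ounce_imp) 0.105 m^2 is already in m^2. 1 angstrom = 1e-10 m, so 0.07028 angstrom = 0.07028 * 1e-10 = 7.028e-12 m. Combine: 0.105 m^2 * 7.028e-12 m = 7.3794e-13 m^3. 1 fluid_ounce_imp = 2.8413063e-05 m^3, so 7.3794e-13 m^3 = 7.3794e-13 / 2.8413063e-05 = 2.5971857e-08 fluid_ounce_imp ≈ 2.597e-08 fluid_ounce_imp (4 s.f.). Final answer: 2.597e-08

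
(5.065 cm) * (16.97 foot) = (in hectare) 1 cm = 0.01 m, so 5.065 cm = 5.065 * 0.01 = 0.05065 m. 1 foot = 0.3048 m, so 16.97 foot = 16.97 * 0.3048 = 5.172456 m. Combine: 0.05065 m * 5.172456 m = 0.2619849 m^2. 1 hectare = 10000 m^2, so 0.2619849 m^2 = 0.2619849 / 10000 = 2.619849e-05 hectare ≈ 2.62e-05 hectare (4 s.f.). Final answer: 2.62e-05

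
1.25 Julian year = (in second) 1 Julian year = 31557600 s, so 1.25 Julian year = 1.25 * 31557600 = 39447000 s. 39447000 s = 39447000 second ≈ 3.945e+07 second (4 s.f.). Final answer: 3.945e+07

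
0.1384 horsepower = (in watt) 103.2. Check: 1 horsepower = 745.69987 W, so 0.1384 horsepower = 0.1384 * 745.69987 = 103.20486 W. 103.20486 W = 103.20486 watt ≈ 103.2 watt (4 s.f.).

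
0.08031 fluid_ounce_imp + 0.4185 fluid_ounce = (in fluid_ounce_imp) 0.5159. Check: 1 fluid_ounce_imp = 2.8413063e-05 m^3, so 0.08031 fluid_ounce_imp = 0.08031 * 2.8413063e-05 = 2.281853e-06 m^3. 1 fluid_ounce = 2.957353e-05 m^3, so 0.4185 fluid_ounce = 0.4185 * 2.957353e-05 = 1.2376522e-05 m^3. Sum: 2.281853e-06 + 1.2376522e-05 = 1.4658375e-05 m^3. 1 fluid_ounce_imp = 2.8413063e-05 m^3, so 1.4658375e-05 m^3 = 1.4658375e-05 / 2.8413063e-05 = 0.51590268 fluid_ounce_imp ≈ 0.5159 fluid_ounce_imp (4 s.f.).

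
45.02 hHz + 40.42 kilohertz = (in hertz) 1 hHz = 100 Hz, so 45.02 hHz = 45.02 * 100 = 4502 Hz. 1 kilohertz = 1000 Hz, so 40.42 kilohertz = 40.42 * 1000 = 40420 Hz. Sum: 4502 + 40420 = 44922 Hz. 44922 Hz = 44922 hertz ≈ 4.492e+04 hertz (4 s.f.). Final answer: 4.492e+04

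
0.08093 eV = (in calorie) 3.099e-21. Check: 1 eV = 1.6021766e-19 J, so 0.08093 eV = 0.08093 * 1.6021766e-19 = 1.2966415e-20 J. 1 calorie = 4.184 J, so 1.2966415e-20 J = 1.2966415e-20 / 4.184 = 3.0990477e-21 calorie ≈ 3.099e-21 calorie (4 s.f.).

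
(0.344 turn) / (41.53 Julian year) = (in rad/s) 1 turn = 6.2831853 rad, so 0.344 turn = 0.344 * 6.2831853 = 2.1614157 rad. 1 Julian year = 31557600 s, so 41.53 Julian year = 41.53 * 31557600 = 1.3105871e+09 s. Combine: 2.1614157 rad / 1.3105871e+09 s = 1.6491965e-09 rad/s. Result: 1.6491965e-09 rad/s ≈ 1.649e-09 rad/s (4 s.f.). Final answer: 1.649e-09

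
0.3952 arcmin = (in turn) 1 arcmin = 0.00029088821 rad, so 0.3952 arcmin = 0.3952 * 0.00029088821 = 0.00011495902 rad. 1 turn = 6.2831853 rad, so 0.00011495902 rad = 0.00011495902 / 6.2831853 = 1.8296296e-05 turn ≈ 1.83e-05 turn (4 s.f.). Final answer: 1.83e-05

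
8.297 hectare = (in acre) 1 hectare = 10000 m^2, so 8.297 hectare = 8.297 * 10000 = 82970 m^2. 1 acre = 4046.8564 m^2, so 82970 m^2 = 82970 / 4046.8564 = 20.502334 acre ≈ 20.5 acre (4 s.f.). Final answer: 20.5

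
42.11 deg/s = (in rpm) 1 deg/s = 0.017453293 rad/s, so 42.11 deg/s = 42.11 * 0.017453293 = 0.73495815 rad/s. 1 rpm = 0.10471976 rad/s, so 0.73495815 rad/s = 0.73495815 / 0.10471976 = 7.0183333 rpm ≈ 7.018 rpm (4 s.f.). Final answer: 7.018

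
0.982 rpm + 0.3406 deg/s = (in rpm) 1 rpm = 0.10471976 rad/s, so 0.982 rpm = 0.982 * 0.10471976 = 0.1028348 rad/s. 1 deg/s = 0.017453293 rad/s, so 0.3406 deg/s = 0.3406 * 0.017453293 = 0.0059445914 rad/s. Sum: 0.1028348 + 0.0059445914 = 0.10877939 rad/s. 1 rpm = 0.10471976 rad/s, so 0.10877939 rad/s = 0.10877939 / 0.10471976 = 1.0387667 rpm ≈ 1.039 rpm (4 s.f.). Final answer: 1.039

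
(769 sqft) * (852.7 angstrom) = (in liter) 0.006092. Check: 1 sqft = 0.09290304 m^2, so 769 sqft = 769 * 0.09290304 = 71.442438 m^2. 1 angstrom = 1e-10 m, so 852.7 angstrom = 852.7 * 1e-10 = 8.527e-08 m. Combine: 71.442438 m^2 * 8.527e-08 m = 6.0918967e-06 m^3. 1 liter = 0.001 m^3, so 6.0918967e-06 m^3 = 6.0918967e-06 / 0.001 = 0.0060918967 liter ≈ 0.006092 liter (4 s.f.).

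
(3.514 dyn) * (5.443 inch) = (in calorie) 1.161e-06. Check: 1 dyn = 1e-05 N, so 3.514 dyn = 3.514 * 1e-05 = 3.514e-05 N. 1 inch = 0.0254 m, so 5.443 inch = 5.443 * 0.0254 = 0.1382522 m. Combine: 3.514e-05 N * 0.1382522 m = 4.8581823e-06 J. 1 calorie = 4.184 J, so 4.8581823e-06 J = 4.8581823e-06 / 4.184 = 1.1611334e-06 calorie ≈ 1.161e-06 calorie (4 s.f.).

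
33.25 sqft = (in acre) 0.0007633. Check: 1 sqft = 0.09290304 m^2, so 33.25 sqft = 33.25 * 0.09290304 = 3.0890261 m^2. 1 acre = 4046.8564 m^2, so 3.0890261 m^2 = 3.0890261 / 4046.8564 = 0.00076331497 acre ≈ 0.0007633 acre (4 s.f.).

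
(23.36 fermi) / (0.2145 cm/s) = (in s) 1 fermi = 1e-15 m, so 23.36 fermi = 23.36 * 1e-15 = 2.336e-14 m. 1 cm/s = 0.01 m/s, so 0.2145 cm/s = 0.2145 * 0.01 = 0.002145 m/s. Combine: 2.336e-14 m / 0.002145 m/s = 1.0890443e-11 s. Result: 1.0890443e-11 s ≈ 1.089e-11 s (4 s.f.). Final answer: 1.089e-11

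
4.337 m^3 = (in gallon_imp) 1 gallon_imp = 0.00454609 m^3, so 4.337 m^3 = 4.337 / 0.00454609 = 954.00663 gallon_imp ≈ 954 gallon_imp (4 s.f.). Final answer: 954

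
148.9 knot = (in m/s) 76.6. Check: 1 knot = 0.51444444 m/s, so 148.9 knot = 148.9 * 0.51444444 = 76.600778 m/s. Result: 76.600778 m/s ≈ 76.6 m/s (4 s.f.).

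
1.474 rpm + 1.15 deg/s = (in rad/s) 0.1744. Check: 1 rpm = 0.10471976 rad/s, so 1.474 rpm = 1.474 * 0.10471976 = 0.15435692 rad/s. 1 deg/s = 0.017453293 rad/s, so 1.15 deg/s = 1.15 * 0.017453293 = 0.020071286 rad/s. Sum: 0.15435692 + 0.020071286 = 0.17442821 rad/s. Result: 0.17442821 rad/s ≈ 0.1744 rad/s (4 s.f.).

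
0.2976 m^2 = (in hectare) 2.976e-05. Check: 1 hectare = 10000 m^2, so 0.2976 m^2 = 0.2976 / 10000 = 2.976e-05 hectare.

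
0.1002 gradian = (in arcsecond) 1 gradian = 0.015707963 rad, so 0.1002 gradian = 0.1002 * 0.015707963 = 0.0015739379 rad. 1 arcsecond = 4.8481368e-06 rad, so 0.0015739379 rad = 0.0015739379 / 4.8481368e-06 = 324.648 arcsecond ≈ 324.6 arcsecond (4 s.f.). Final answer: 324.6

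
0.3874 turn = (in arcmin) 8368. Check: 1 turn = 6.2831853 rad, so 0.3874 turn = 0.3874 * 6.2831853 = 2.434106 rad. 1 arcmin = 0.00029088821 rad, so 2.434106 rad = 2.434106 / 0.00029088821 = 8367.84 arcmin ≈ 8368 arcmin (4 s.f.).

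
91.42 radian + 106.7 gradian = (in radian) 93.1. Check: 91.42 radian = 91.42 rad. 1 gradian = 0.015707963 rad, so 106.7 gradian = 106.7 * 0.015707963 = 1.6760397 rad. Sum: 91.42 + 1.6760397 = 93.09604 rad. 93.09604 rad = 93.09604 radian ≈ 93.1 radian (4 s.f.).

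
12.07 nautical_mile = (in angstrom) 1 nautical_mile = 1852 m, so 12.07 nautical_mile = 12.07 * 1852 = 22353.64 m. 1 angstrom = 1e-10 m, so 22353.64 m = 22353.64 / 1e-10 = 2.235364e+14 angstrom ≈ 2.235e+14 angstrom (4 s.f.). Final answer: 2.235e+14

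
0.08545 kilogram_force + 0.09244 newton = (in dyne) 9.304e+04. Check: 1 kilogram_force = 9.80665 N, so 0.08545 kilogram_force = 0.08545 * 9.80665 = 0.83797824 N. 0.09244 newton = 0.09244 N. Sum: 0.83797824 + 0.09244 = 0.93041824 N. 1 dyne = 1e-05 N, so 0.93041824 N = 0.93041824 / 1e-05 = 93041.824 dyne ≈ 9.304e+04 dyne (4 s.f.).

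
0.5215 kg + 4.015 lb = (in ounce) 0.5215 kg is already in kg. 1 lb = 0.45359237 kg, so 4.015 lb = 4.015 * 0.45359237 = 1.8211734 kg. Sum: 0.5215 + 1.8211734 = 2.3426734 kg. 1 ounce = 0.028349523 kg, so 2.3426734 kg = 2.3426734 / 0.028349523 = 82.635371 ounce ≈ 82.64 ounce (4 s.f.). Final answer: 82.64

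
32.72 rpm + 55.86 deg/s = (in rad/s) 1 rpm = 0.10471976 rad/s, so 32.72 rpm = 32.72 * 0.10471976 = 3.4264304 rad/s. 1 deg/s = 0.017453293 rad/s, so 55.86 deg/s = 55.86 * 0.017453293 = 0.97494092 rad/s. Sum: 3.4264304 + 0.97494092 = 4.4013713 rad/s. Result: 4.4013713 rad/s ≈ 4.401 rad/s (4 s.f.). Final answer: 4.401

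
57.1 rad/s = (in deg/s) 3272. Check: 1 deg/s = 0.017453293 rad/s, so 57.1 rad/s = 57.1 / 0.017453293 = 3271.589 deg/s ≈ 3272 deg/s (4 s.f.).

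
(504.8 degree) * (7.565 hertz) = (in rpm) 636.5. Check: 1 degree = 0.017453293 rad, so 504.8 degree = 504.8 * 0.017453293 = 8.8104221 rad. 7.565 hertz = 7.565 Hz. Combine: 8.8104221 rad * 7.565 Hz = 66.650843 rad/s. 1 rpm = 0.10471976 rad/s, so 66.650843 rad/s = 66.650843 / 0.10471976 = 636.46867 rpm ≈ 636.5 rpm (4 s.f.).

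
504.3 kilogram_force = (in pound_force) 1 kilogram_force = 9.80665 N, so 504.3 kilogram_force = 504.3 * 9.80665 = 4945.4936 N. 1 pound_force = 4.4482216 N, so 4945.4936 N = 4945.4936 / 4.4482216 = 1111.7912 pound_force ≈ 1112 pound_force (4 s.f.). Final answer: 1112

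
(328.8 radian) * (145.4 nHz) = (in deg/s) 0.002739. Check: 328.8 radian = 328.8 rad. 1 nHz = 1e-09 Hz, so 145.4 nHz = 145.4 * 1e-09 = 1.454e-07 Hz. Combine: 328.8 rad * 1.454e-07 Hz = 4.780752e-05 rad/s. 1 deg/s = 0.017453293 rad/s, so 4.780752e-05 rad/s = 4.780752e-05 / 0.017453293 = 0.0027391691 deg/s ≈ 0.002739 deg/s (4 s.f.).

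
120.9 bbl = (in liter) 1 bbl = 0.15898729 m^3, so 120.9 bbl = 120.9 * 0.15898729 = 19.221564 m^3. 1 liter = 0.001 m^3, so 19.221564 m^3 = 19.221564 / 0.001 = 19221.564 liter ≈ 1.922e+04 liter (4 s.f.). Final answer: 1.922e+04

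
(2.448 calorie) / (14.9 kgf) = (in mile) 1 calorie = 4.184 J, so 2.448 calorie = 2.448 * 4.184 = 10.242432 J. 1 kgf = 9.80665 N, so 14.9 kgf = 14.9 * 9.80665 = 146.11908 N. Combine: 10.242432 J / 146.11908 N = 0.07009647 m. 1 mile = 1609.344 m, so 0.07009647 m = 0.07009647 / 1609.344 = 4.3555927e-05 mile ≈ 4.356e-05 mile (4 s.f.). Final answer: 4.356e-05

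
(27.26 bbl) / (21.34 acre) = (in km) 1 bbl = 0.15898729 m^3, so 27.26 bbl = 27.26 * 0.15898729 = 4.3339937 m^3. 1 acre = 4046.8564 m^2, so 21.34 acre = 21.34 * 4046.8564 = 86359.916 m^2. Combine: 4.3339937 m^3 / 86359.916 m^2 = 5.0185246e-05 m. 1 km = 1000 m, so 5.0185246e-05 m = 5.0185246e-05 / 1000 = 5.0185246e-08 km ≈ 5.019e-08 km (4 s.f.). Final answer: 5.019e-08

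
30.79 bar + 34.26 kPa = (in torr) 2.335e+04. Check: 1 bar = 100000 Pa, so 30.79 bar = 30.79 * 100000 = 3079000 Pa. 1 kPa = 1000 Pa, so 34.26 kPa = 34.26 * 1000 = 34260 Pa. Sum: 3079000 + 34260 = 3113260 Pa. 1 torr = 133.32237 Pa, so 3113260 Pa = 3113260 / 133.32237 = 23351.37 torr ≈ 2.335e+04 torr (4 s.f.).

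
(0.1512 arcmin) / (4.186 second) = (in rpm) 0.0001003. Check: 1 arcmin = 0.00029088821 rad, so 0.1512 arcmin = 0.1512 * 0.00029088821 = 4.3982297e-05 rad. 4.186 second = 4.186 s. Combine: 4.3982297e-05 rad / 4.186 s = 1.0506999e-05 rad/s. 1 rpm = 0.10471976 rad/s, so 1.0506999e-05 rad/s = 1.0506999e-05 / 0.10471976 = 0.00010033445 rpm ≈ 0.0001003 rpm (4 s.f.).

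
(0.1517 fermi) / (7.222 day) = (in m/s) 2.431e-22. Check: 1 fermi = 1e-15 m, so 0.1517 fermi = 0.1517 * 1e-15 = 1.517e-16 m. 1 day = 86400 s, so 7.222 day = 7.222 * 86400 = 623980.8 s. Combine: 1.517e-16 m / 623980.8 s = 2.4311645e-22 m/s. Result: 2.4311645e-22 m/s ≈ 2.431e-22 m/s (4 s.f.).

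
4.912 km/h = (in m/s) 1.364. Check: 1 km/h = 0.27777778 m/s, so 4.912 km/h = 4.912 * 0.27777778 = 1.3644444 m/s. Result: 1.3644444 m/s ≈ 1.364 m/s (4 s.f.).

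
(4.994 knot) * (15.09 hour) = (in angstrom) 1.396e+15. Check: 1 knot = 0.51444444 m/s, so 4.994 knot = 4.994 * 0.51444444 = 2.5691356 m/s. 1 hour = 3600 s, so 15.09 hour = 15.09 * 3600 = 54324 s. Combine: 2.5691356 m/s * 54324 s = 139565.72 m. 1 angstrom = 1e-10 m, so 139565.72 m = 139565.72 / 1e-10 = 1.3956572e+15 angstrom ≈ 1.396e+15 angstrom (4 s.f.).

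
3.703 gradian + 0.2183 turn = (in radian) 1.43. Check: 1 gradian = 0.015707963 rad, so 3.703 gradian = 3.703 * 0.015707963 = 0.058166588 rad. 1 turn = 6.2831853 rad, so 0.2183 turn = 0.2183 * 6.2831853 = 1.3716194 rad. Sum: 0.058166588 + 1.3716194 = 1.4297859 rad. 1.4297859 rad = 1.4297859 radian ≈ 1.43 radian (4 s.f.).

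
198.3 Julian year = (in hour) 1 Julian year = 31557600 s, so 198.3 Julian year = 198.3 * 31557600 = 6.2578721e+09 s. 1 hour = 3600 s, so 6.2578721e+09 s = 6.2578721e+09 / 3600 = 1738297.8 hour ≈ 1.738e+06 hour (4 s.f.). Final answer: 1.738e+06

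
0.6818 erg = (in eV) 1 erg = 1e-07 J, so 0.6818 erg = 0.6818 * 1e-07 = 6.818e-08 J. 1 eV = 1.6021766e-19 J, so 6.818e-08 J = 6.818e-08 / 1.6021766e-19 = 4.2554609e+11 eV ≈ 4.255e+11 eV (4 s.f.). Final answer: 4.255e+11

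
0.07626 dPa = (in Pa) 0.007626. Check: 1 dPa = 0.1 Pa, so 0.07626 dPa = 0.07626 * 0.1 = 0.007626 Pa. Result: 0.007626 Pa.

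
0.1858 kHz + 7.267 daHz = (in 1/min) 1.551e+04. Check: 1 kHz = 1000 Hz, so 0.1858 kHz = 0.1858 * 1000 = 185.8 Hz. 1 daHz = 10 Hz, so 7.267 daHz = 7.267 * 10 = 72.67 Hz. Sum: 185.8 + 72.67 = 258.47 Hz. 1 1/min = 0.016666667 Hz, so 258.47 Hz = 258.47 / 0.016666667 = 15508.2 1/min ≈ 1.551e+04 1/min (4 s.f.).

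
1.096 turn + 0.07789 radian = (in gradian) 1 turn = 6.2831853 rad, so 1.096 turn = 1.096 * 6.2831853 = 6.8863711 rad. 0.07789 radian = 0.07789 rad. Sum: 6.8863711 + 0.07789 = 6.9642611 rad. 1 gradian = 0.015707963 rad, so 6.9642611 rad = 6.9642611 / 0.015707963 = 443.35863 gradian ≈ 443.4 gradian (4 s.f.). Final answer: 443.4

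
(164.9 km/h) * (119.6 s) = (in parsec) 1.775e-13. Check: 1 km/h = 0.27777778 m/s, so 164.9 km/h = 164.9 * 0.27777778 = 45.805556 m/s. 119.6 s is already in s. Combine: 45.805556 m/s * 119.6 s = 5478.3444 m. 1 parsec = 3.0856776e+16 m, so 5478.3444 m = 5478.3444 / 3.0856776e+16 = 1.7754105e-13 parsec ≈ 1.775e-13 parsec (4 s.f.).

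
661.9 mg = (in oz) 0.02335. Check: 1 mg = 1e-06 kg, so 661.9 mg = 661.9 * 1e-06 = 0.0006619 kg. 1 oz = 0.028349523 kg, so 0.0006619 kg = 0.0006619 / 0.028349523 = 0.023347835 oz ≈ 0.02335 oz (4 s.f.).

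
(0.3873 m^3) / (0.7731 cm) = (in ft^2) 539.2. Check: 0.3873 m^3 is already in m^3. 1 cm = 0.01 m, so 0.7731 cm = 0.7731 * 0.01 = 0.007731 m. Combine: 0.3873 m^3 / 0.007731 m = 50.097012 m^2. 1 ft^2 = 0.09290304 m^2, so 50.097012 m^2 = 50.097012 / 0.09290304 = 539.23975 ft^2 ≈ 539.2 ft^2 (4 s.f.).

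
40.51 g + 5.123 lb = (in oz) 1 g = 0.001 kg, so 40.51 g = 40.51 * 0.001 = 0.04051 kg. 1 lb = 0.45359237 kg, so 5.123 lb = 5.123 * 0.45359237 = 2.3237537 kg. Sum: 0.04051 + 2.3237537 = 2.3642637 kg. 1 oz = 0.028349523 kg, so 2.3642637 kg = 2.3642637 / 0.028349523 = 83.396948 oz ≈ 83.4 oz (4 s.f.). Final answer: 83.4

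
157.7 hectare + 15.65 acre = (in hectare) 164. Check: 1 hectare = 10000 m^2, so 157.7 hectare = 157.7 * 10000 = 1577000 m^2. 1 acre = 4046.8564 m^2, so 15.65 acre = 15.65 * 4046.8564 = 63333.303 m^2. Sum: 1577000 + 63333.303 = 1640333.3 m^2. 1 hectare = 10000 m^2, so 1640333.3 m^2 = 1640333.3 / 10000 = 164.03333 hectare ≈ 164 hectare (4 s.f.).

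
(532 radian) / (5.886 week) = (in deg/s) 532 radian = 532 rad. 1 week = 604800 s, so 5.886 week = 5.886 * 604800 = 3559852.8 s. Combine: 532 rad / 3559852.8 s = 0.00014944438 rad/s. 1 deg/s = 0.017453293 rad/s, so 0.00014944438 rad/s = 0.00014944438 / 0.017453293 = 0.0085625323 deg/s ≈ 0.008563 deg/s (4 s.f.). Final answer: 0.008563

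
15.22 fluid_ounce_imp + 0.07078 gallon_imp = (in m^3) 0.0007542. Check: 1 fluid_ounce_imp = 2.8413063e-05 m^3, so 15.22 fluid_ounce_imp = 15.22 * 2.8413063e-05 = 0.00043244681 m^3. 1 gallon_imp = 0.00454609 m^3, so 0.07078 gallon_imp = 0.07078 * 0.00454609 = 0.00032177225 m^3. Sum: 0.00043244681 + 0.00032177225 = 0.00075421906 m^3. Result: 0.00075421906 m^3 ≈ 0.0007542 m^3 (4 s.f.).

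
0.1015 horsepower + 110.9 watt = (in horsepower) 0.2502. Check: 1 horsepower = 745.69987 W, so 0.1015 horsepower = 0.1015 * 745.69987 = 75.688537 W. 110.9 watt = 110.9 W. Sum: 75.688537 + 110.9 = 186.58854 W. 1 horsepower = 745.69987 W, so 186.58854 W = 186.58854 / 745.69987 = 0.25021935 horsepower ≈ 0.2502 horsepower (4 s.f.).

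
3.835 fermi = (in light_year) 4.054e-31. Check: 1 fermi = 1e-15 m, so 3.835 fermi = 3.835 * 1e-15 = 3.835e-15 m. 1 light_year = 9.4607305e+15 m, so 3.835e-15 m = 3.835e-15 / 9.4607305e+15 = 4.0535982e-31 light_year ≈ 4.054e-31 light_year (4 s.f.).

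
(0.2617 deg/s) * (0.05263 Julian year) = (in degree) 4.347e+05. Check: 1 deg/s = 0.017453293 rad/s, so 0.2617 deg/s = 0.2617 * 0.017453293 = 0.0045675267 rad/s. 1 Julian year = 31557600 s, so 0.05263 Julian year = 0.05263 * 31557600 = 1660876.5 s. Combine: 0.0045675267 rad/s * 1660876.5 s = 7586.0976 rad. 1 degree = 0.017453293 rad, so 7586.0976 rad = 7586.0976 / 0.017453293 = 434651.38 degree ≈ 4.347e+05 degree (4 s.f.).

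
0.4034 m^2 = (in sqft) 1 sqft = 0.09290304 m^2, so 0.4034 m^2 = 0.4034 / 0.09290304 = 4.3421615 sqft ≈ 4.342 sqft (4 s.f.). Final answer: 4.342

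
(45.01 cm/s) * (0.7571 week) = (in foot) 1 cm/s = 0.01 m/s, so 45.01 cm/s = 45.01 * 0.01 = 0.4501 m/s. 1 week = 604800 s, so 0.7571 week = 0.7571 * 604800 = 457894.08 s. Combine: 0.4501 m/s * 457894.08 s = 206098.13 m. 1 foot = 0.3048 m, so 206098.13 m = 206098.13 / 0.3048 = 676174.95 foot ≈ 6.762e+05 foot (4 s.f.). Final answer: 6.762e+05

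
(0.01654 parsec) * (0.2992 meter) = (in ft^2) 1.644e+15. Check: 1 parsec = 3.0856776e+16 m, so 0.01654 parsec = 0.01654 * 3.0856776e+16 = 5.1037107e+14 m. 0.2992 meter = 0.2992 m. Combine: 5.1037107e+14 m * 0.2992 m = 1.5270302e+14 m^2. 1 ft^2 = 0.09290304 m^2, so 1.5270302e+14 m^2 = 1.5270302e+14 / 0.09290304 = 1.6436817e+15 ft^2 ≈ 1.644e+15 ft^2 (4 s.f.).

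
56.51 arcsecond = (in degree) 0.0157. Check: 1 arcsecond = 4.8481368e-06 rad, so 56.51 arcsecond = 56.51 * 4.8481368e-06 = 0.00027396821 rad. 1 degree = 0.017453293 rad, so 0.00027396821 rad = 0.00027396821 / 0.017453293 = 0.015697222 degree ≈ 0.0157 degree (4 s.f.).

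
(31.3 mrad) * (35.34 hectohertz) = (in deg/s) 1 mrad = 0.001 rad, so 31.3 mrad = 31.3 * 0.001 = 0.0313 rad. 1 hectohertz = 100 Hz, so 35.34 hectohertz = 35.34 * 100 = 3534 Hz. Combine: 0.0313 rad * 3534 Hz = 110.6142 rad/s. 1 deg/s = 0.017453293 rad/s, so 110.6142 rad/s = 110.6142 / 0.017453293 = 6337.7268 deg/s ≈ 6338 deg/s (4 s.f.). Final answer: 6338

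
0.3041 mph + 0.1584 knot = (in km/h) 0.7828. Check: 1 mph = 0.44704 m/s, so 0.3041 mph = 0.3041 * 0.44704 = 0.13594486 m/s. 1 knot = 0.51444444 m/s, so 0.1584 knot = 0.1584 * 0.51444444 = 0.081488 m/s. Sum: 0.13594486 + 0.081488 = 0.21743286 m/s. 1 km/h = 0.27777778 m/s, so 0.21743286 m/s = 0.21743286 / 0.27777778 = 0.78275831 km/h ≈ 0.7828 km/h (4 s.f.).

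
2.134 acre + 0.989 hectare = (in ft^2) 1 acre = 4046.8564 m^2, so 2.134 acre = 2.134 * 4046.8564 = 8635.9916 m^2. 1 hectare = 10000 m^2, so 0.989 hectare = 0.989 * 10000 = 9890 m^2. Sum: 8635.9916 + 9890 = 18525.992 m^2. 1 ft^2 = 0.09290304 m^2, so 18525.992 m^2 = 18525.992 / 0.09290304 = 199412.11 ft^2 ≈ 1.994e+05 ft^2 (4 s.f.). Final answer: 1.994e+05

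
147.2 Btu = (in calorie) 1 Btu = 1055.0559 J, so 147.2 Btu = 147.2 * 1055.0559 = 155304.22 J. 1 calorie = 4.184 J, so 155304.22 J = 155304.22 / 4.184 = 37118.6 calorie ≈ 3.712e+04 calorie (4 s.f.). Final answer: 3.712e+04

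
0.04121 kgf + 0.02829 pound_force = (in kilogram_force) 1 kgf = 9.80665 N, so 0.04121 kgf = 0.04121 * 9.80665 = 0.40413205 N. 1 pound_force = 4.4482216 N, so 0.02829 pound_force = 0.02829 * 4.4482216 = 0.12584019 N. Sum: 0.40413205 + 0.12584019 = 0.52997224 N. 1 kilogram_force = 9.80665 N, so 0.52997224 N = 0.52997224 / 9.80665 = 0.054042128 kilogram_force ≈ 0.05404 kilogram_force (4 s.f.). Final answer: 0.05404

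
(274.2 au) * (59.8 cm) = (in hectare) 2.453e+09. Check: 1 au = 1.4959787e+11 m, so 274.2 au = 274.2 * 1.4959787e+11 = 4.1019736e+13 m. 1 cm = 0.01 m, so 59.8 cm = 59.8 * 0.01 = 0.598 m. Combine: 4.1019736e+13 m * 0.598 m = 2.4529802e+13 m^2. 1 hectare = 10000 m^2, so 2.4529802e+13 m^2 = 2.4529802e+13 / 10000 = 2.4529802e+09 hectare ≈ 2.453e+09 hectare (4 s.f.).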